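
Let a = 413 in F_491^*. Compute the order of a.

The order of 413 must divide p − 1 = 490 = 2 · 5 · 7^2.
Divisors: 1, 2, 5, 7, 10, 14, 35, 49, 70, 98, 245, 490.
Check each in increasing order: 413^1 ≡ 413;  413^2 ≡ 192;  413^5 ≡ 395;  413^7 ≡ 226;  413^10 ≡ 378;  413^14 ≡ 12;  413^35 ≡ 138;  413^49 ≡ 183;  413^70 ≡ 386;  413^98 ≡ 101;  413^245 ≡ 1.
Smallest exponent giving 1 is 245.

245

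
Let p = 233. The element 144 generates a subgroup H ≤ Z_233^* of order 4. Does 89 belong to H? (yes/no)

yes

89 ∈ ⟨144⟩ iff 89^4 ≡ 1 (mod 233), since |⟨144⟩| = 4.
89^4 mod 233 = 1.
Since 1 = 1, 89 lies in the subgroup.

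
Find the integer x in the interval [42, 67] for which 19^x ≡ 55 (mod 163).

64

Compute 19^42 mod 163 = 65, then multiply by 19 repeatedly:
  19^42=65  19^43=94  19^44=156  19^45=30  19^46=81
  19^47=72  19^48=64  19^49=75  19^50=121  19^51=17
  19^52=160  19^53=106  19^54=58  19^55=124  19^56=74
  19^57=102  19^58=145  19^59=147  19^60=22  19^61=92
  19^62=118  19^63=123  19^64=55
Found 55 at exponent 64.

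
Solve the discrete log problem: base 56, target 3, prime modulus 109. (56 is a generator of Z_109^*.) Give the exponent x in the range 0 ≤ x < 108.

Baby-step giant-step with m = ceil(sqrt(108)) = 11.
Baby table (56^j mod 109 for j=0..10):
  0:1  1:56  2:84  3:17  4:80  5:11  6:71  7:52
  8:78  9:8  10:12
Giant step factor: 56^(-11) ≡ 103 (mod 109).
Scan 3·103^i mod 109 for i = 0, 1, …:
  i=0: 3   i=1: 91   i=2: 108   i=3: 6
  i=4: 73   i=5: 107   i=6: 12
Match at i=6, j=10: x = 6·11 + 10 = 76.

76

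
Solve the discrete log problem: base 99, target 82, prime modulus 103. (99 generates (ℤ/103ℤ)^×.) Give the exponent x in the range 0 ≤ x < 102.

88

Baby-step giant-step with m = ceil(sqrt(102)) = 11.
Baby table (99^j mod 103 for j=0..10):
  0:1  1:99  2:16  3:39  4:50  5:6  6:79  7:96
  8:28  9:94  10:36
Giant step factor: 99^(-11) ≡ 5 (mod 103).
Scan 82·5^i mod 103 for i = 0, 1, …:
  i=0: 82   i=1: 101   i=2: 93   i=3: 53
  i=4: 59   i=5: 89   i=6: 33   i=7: 62
  i=8: 1
Match at i=8, j=0: x = 8·11 + 0 = 88.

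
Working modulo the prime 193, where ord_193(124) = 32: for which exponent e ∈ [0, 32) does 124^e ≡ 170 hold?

3

Successive powers of 124 modulo 193:
  124^0=1  124^1=124  124^2=129  124^3=170
So 124^3 ≡ 170 (mod 193), giving e = 3.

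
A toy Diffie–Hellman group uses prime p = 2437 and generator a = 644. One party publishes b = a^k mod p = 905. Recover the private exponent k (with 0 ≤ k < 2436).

138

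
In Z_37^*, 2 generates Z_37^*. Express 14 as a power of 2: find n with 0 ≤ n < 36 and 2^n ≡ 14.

33

Successive powers of 2 modulo 37:
  2^0=1  2^1=2  2^2=4  2^3=8  2^4=16  2^5=32
  2^6=27  2^7=17  2^8=34  2^9=31  2^10=25  2^11=13
  2^12=26  2^13=15  2^14=30  2^15=23  2^16=9  2^17=18
  2^18=36  2^19=35  2^20=33  2^21=29  2^22=21  2^23=5
  2^24=10  2^25=20  2^26=3  2^27=6  2^28=12  2^29=24
  2^30=11  2^31=22  2^32=7  2^33=14
So 2^33 ≡ 14 (mod 37), giving n = 33.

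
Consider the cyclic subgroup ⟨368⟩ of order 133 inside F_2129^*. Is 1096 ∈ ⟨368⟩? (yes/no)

1096 ∈ ⟨368⟩ iff 1096^133 ≡ 1 (mod 2129), since |⟨368⟩| = 133.
1096^133 mod 2129 = 1.
Since 1 = 1, 1096 lies in the subgroup.

yes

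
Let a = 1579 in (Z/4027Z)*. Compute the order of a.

1342

The order of 1579 must divide p − 1 = 4026 = 2 · 3 · 11 · 61.
Divisors: 1, 2, 3, 6, 11, 22, 33, 61, 66, 122, 183, 366, 671, 1342, 2013, 4026.
Check each in increasing order: 1579^1 ≡ 1579;  1579^2 ≡ 528;  1579^3 ≡ 123;  1579^6 ≡ 3048;  1579^11 ≡ 2127;  1579^22 ≡ 1808;  1579^33 ≡ 3858;  1579^61 ≡ 1794;  1579^66 ≡ 372;  1579^122 ≡ 863;  1579^183 ≡ 1854;  1579^366 ≡ 2285;  1579^671 ≡ 4026;  1579^1342 ≡ 1.
Smallest exponent giving 1 is 1342.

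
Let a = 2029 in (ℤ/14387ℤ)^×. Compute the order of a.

7193

The order of 2029 must divide p − 1 = 14386 = 2 · 7193.
Divisors: 1, 2, 7193, 14386.
Check each in increasing order: 2029^1 ≡ 2029;  2029^2 ≡ 2159;  2029^7193 ≡ 1.
Smallest exponent giving 1 is 7193.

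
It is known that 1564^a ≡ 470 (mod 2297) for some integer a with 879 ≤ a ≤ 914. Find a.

Compute 1564^879 mod 2297 = 113, then multiply by 1564 repeatedly:
  1564^879=113  1564^880=2160  1564^881=1650  1564^882=1069  1564^883=1997
  1564^884=1685  1564^885=681  1564^886=1573  1564^887=85  1564^888=2011
  1564^889=611  1564^890=52  1564^891=933  1564^892=617  1564^893=248
  1564^894=1976  1564^895=999  1564^896=476  1564^897=236  1564^898=1584
  1564^899=1210  1564^900=2009  1564^901=2077  1564^902=470
Found 470 at exponent 902.

902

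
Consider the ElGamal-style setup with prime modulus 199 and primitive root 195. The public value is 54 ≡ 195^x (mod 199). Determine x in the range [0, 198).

29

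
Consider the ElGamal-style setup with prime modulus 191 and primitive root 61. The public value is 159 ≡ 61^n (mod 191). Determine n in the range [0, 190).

85

Baby-step giant-step with m = ceil(sqrt(190)) = 14.
Baby table (61^j mod 191 for j=0..13):
  0:1  1:61  2:92  3:73  4:60  5:31  6:172  7:178
  8:162  9:141  10:6  11:175  12:170  13:56
Giant step factor: 61^(-14) ≡ 26 (mod 191).
Scan 159·26^i mod 191 for i = 0, 1, …:
  i=0: 159   i=1: 123   i=2: 142   i=3: 63
  i=4: 110   i=5: 186   i=6: 61
Match at i=6, j=1: n = 6·14 + 1 = 85.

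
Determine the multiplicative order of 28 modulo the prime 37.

The order of 28 must divide p − 1 = 36 = 2^2 · 3^2.
Divisors: 1, 2, 3, 4, 6, 9, 12, 18, 36.
Check each in increasing order: 28^1 ≡ 28;  28^2 ≡ 7;  28^3 ≡ 11;  28^4 ≡ 12;  28^6 ≡ 10;  28^9 ≡ 36;  28^12 ≡ 26;  28^18 ≡ 1.
Smallest exponent giving 1 is 18.

18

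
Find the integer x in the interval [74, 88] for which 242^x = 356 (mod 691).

84

Compute 242^74 mod 691 = 544, then multiply by 242 repeatedly:
  242^74=544  242^75=358  242^76=261  242^77=281  242^78=284
  242^79=319  242^80=497  242^81=40  242^82=6  242^83=70
  242^84=356
Found 356 at exponent 84.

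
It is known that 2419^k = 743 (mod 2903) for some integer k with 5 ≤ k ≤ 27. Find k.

Compute 2419^5 mod 2903 = 1926, then multiply by 2419 repeatedly:
  2419^5=1926  2419^6=2582  2419^7=1505  2419^8=233  2419^9=445
  2419^10=2345  2419^11=93  2419^12=1436  2419^13=1696  2419^14=685
  2419^15=2305  2419^16=2035  2419^17=2080  2419^18=621  2419^19=1348
  2419^20=743
Found 743 at exponent 20.

20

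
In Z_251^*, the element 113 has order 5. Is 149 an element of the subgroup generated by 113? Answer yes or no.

149 ∈ ⟨113⟩ iff 149^5 ≡ 1 (mod 251), since |⟨113⟩| = 5.
149^5 mod 251 = 1.
Since 1 = 1, 149 lies in the subgroup.

yes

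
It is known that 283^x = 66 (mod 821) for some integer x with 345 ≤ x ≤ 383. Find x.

Compute 283^345 mod 821 = 773, then multiply by 283 repeatedly:
  283^345=773  283^346=373  283^347=471  283^348=291  283^349=253
  283^350=172  283^351=237  283^352=570  283^353=394  283^354=667
  283^355=752  283^356=177  283^357=10  283^358=367  283^359=415
  283^360=42  283^361=392  283^362=101  283^363=669  283^364=497
  283^365=260  283^366=511  283^367=117  283^368=271  283^369=340
  283^370=163  283^371=153  283^372=607  283^373=192  283^374=150
  283^375=579  283^376=478  283^377=630  283^378=133  283^379=694
  283^380=183  283^381=66
Found 66 at exponent 381.

381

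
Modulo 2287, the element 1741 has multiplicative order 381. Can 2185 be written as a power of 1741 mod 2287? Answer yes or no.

2185 ∈ ⟨1741⟩ iff 2185^381 ≡ 1 (mod 2287), since |⟨1741⟩| = 381.
2185^381 mod 2287 = 1.
Since 1 = 1, 2185 lies in the subgroup.

yes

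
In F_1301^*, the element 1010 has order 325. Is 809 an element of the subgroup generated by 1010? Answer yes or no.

809 ∈ ⟨1010⟩ iff 809^325 ≡ 1 (mod 1301), since |⟨1010⟩| = 325.
809^325 mod 1301 = 1.
Since 1 = 1, 809 lies in the subgroup.

yes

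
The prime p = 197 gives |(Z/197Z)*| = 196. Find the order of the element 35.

The order of 35 must divide p − 1 = 196 = 2^2 · 7^2.
Divisors: 1, 2, 4, 7, 14, 28, 49, 98, 196.
Check each in increasing order: 35^1 ≡ 35;  35^2 ≡ 43;  35^4 ≡ 76;  35^7 ≡ 120;  35^14 ≡ 19;  35^28 ≡ 164;  35^49 ≡ 14;  35^98 ≡ 196;  35^196 ≡ 1.
Smallest exponent giving 1 is 196.

196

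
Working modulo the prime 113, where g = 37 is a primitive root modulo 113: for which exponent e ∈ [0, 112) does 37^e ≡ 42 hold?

7

Successive powers of 37 modulo 113:
  37^0=1  37^1=37  37^2=13  37^3=29  37^4=56  37^5=38
  37^6=50  37^7=42
So 37^7 ≡ 42 (mod 113), giving e = 7.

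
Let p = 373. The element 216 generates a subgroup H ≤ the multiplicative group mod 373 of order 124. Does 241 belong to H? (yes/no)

no

241 ∈ ⟨216⟩ iff 241^124 ≡ 1 (mod 373), since |⟨216⟩| = 124.
241^124 mod 373 = 88.
Since 88 ≠ 1, 241 does not lie in the subgroup.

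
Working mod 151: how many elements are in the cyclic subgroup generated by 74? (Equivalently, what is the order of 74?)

75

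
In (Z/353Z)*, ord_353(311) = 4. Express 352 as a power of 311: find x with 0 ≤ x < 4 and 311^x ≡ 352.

Successive powers of 311 modulo 353:
  311^0=1  311^1=311  311^2=352
So 311^2 ≡ 352 (mod 353), giving x = 2.

2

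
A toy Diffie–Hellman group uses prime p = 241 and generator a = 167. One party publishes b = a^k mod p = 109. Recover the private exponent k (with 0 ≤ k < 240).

109

Baby-step giant-step with m = ceil(sqrt(240)) = 16.
Baby table (167^j mod 241 for j=0..15):
  0:1  1:167  2:174  3:138  4:151  5:153  6:5  7:112
  8:147  9:208  10:32  11:42  12:25  13:78  14:12  15:76
Giant step factor: 167^(-16) ≡ 119 (mod 241).
Scan 109·119^i mod 241 for i = 0, 1, …:
  i=0: 109   i=1: 198   i=2: 185   i=3: 84
  i=4: 115   i=5: 189   i=6: 78
Match at i=6, j=13: k = 6·16 + 13 = 109.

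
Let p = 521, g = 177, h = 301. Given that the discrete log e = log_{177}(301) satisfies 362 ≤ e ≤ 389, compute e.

374

Compute 177^362 mod 521 = 402, then multiply by 177 repeatedly:
  177^362=402  177^363=298  177^364=125  177^365=243  177^366=289
  177^367=95  177^368=143  177^369=303  177^370=489  177^371=67
  177^372=397  177^373=455  177^374=301
Found 301 at exponent 374.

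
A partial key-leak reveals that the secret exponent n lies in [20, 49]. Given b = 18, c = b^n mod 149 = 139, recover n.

Compute 18^20 mod 149 = 46, then multiply by 18 repeatedly:
  18^20=46  18^21=83  18^22=4  18^23=72  18^24=104
  18^25=84  18^26=22  18^27=98  18^28=125  18^29=15
  18^30=121  18^31=92  18^32=17  18^33=8  18^34=144
  18^35=59  18^36=19  18^37=44  18^38=47  18^39=101
  18^40=30  18^41=93  18^42=35  18^43=34  18^44=16
  18^45=139
Found 139 at exponent 45.

45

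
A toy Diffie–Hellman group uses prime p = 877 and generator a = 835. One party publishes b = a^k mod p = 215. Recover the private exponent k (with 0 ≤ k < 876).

Baby-step giant-step with m = ceil(sqrt(876)) = 30.
Baby table (835^j mod 877 for j=0..29):
  0:1  1:835  2:10  3:457  4:100  5:185  6:123  7:96
  8:353  9:83  10:22  11:830  12:220  13:407  14:446  15:562
  16:75  17:358  18:750  19:72  20:484  21:720  22:455  23:184
  24:165  25:86  26:773  27:860  28:714  29:707
Giant step factor: 835^(-30) ≡ 389 (mod 877).
Scan 215·389^i mod 877 for i = 0, 1, …:
  i=0: 215   i=1: 320   i=2: 823   i=3: 42
  i=4: 552   i=5: 740   i=6: 204   i=7: 426
  i=8: 838   i=9: 615     …   i=16: 158
  i=17: 72
Match at i=17, j=19: k = 17·30 + 19 = 529.

529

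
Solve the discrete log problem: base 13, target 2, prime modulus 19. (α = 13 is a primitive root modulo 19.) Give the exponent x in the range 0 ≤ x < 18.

11

Successive powers of 13 modulo 19:
  13^0=1  13^1=13  13^2=17  13^3=12  13^4=4  13^5=14
  13^6=11  13^7=10  13^8=16  13^9=18  13^10=6  13^11=2
So 13^11 ≡ 2 (mod 19), giving x = 11.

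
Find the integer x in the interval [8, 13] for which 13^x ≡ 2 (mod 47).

Compute 13^8 mod 47 = 37, then multiply by 13 repeatedly:
  13^8=37  13^9=11  13^10=2
Found 2 at exponent 10.

10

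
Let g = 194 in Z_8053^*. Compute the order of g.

The order of 194 must divide p − 1 = 8052 = 2^2 · 3 · 11 · 61.
Divisors: 1, 2, 3, 4, 6, 11, 12, 22, 33, 44, 61, 66, 122, 132, 183, 244, 366, 671, 732, 1342, 2013, 2684, 4026, 8052.
Check each in increasing order: 194^1 ≡ 194;  194^2 ≡ 5424;  194^3 ≡ 5366;  194^4 ≡ 2167;  194^6 ≡ 4481;  194^11 ≡ 5413;  194^12 ≡ 3232;  194^22 ≡ 3755;  194^33 ≡ 43;  194^44 ≡ 7275;  194^61 ≡ 2880;  194^66 ≡ 1849;  194^122 ≡ 7863;  194^132 ≡ 4329;  194^183 ≡ 404;  194^244 ≡ 3888;  194^366 ≡ 2156;  194^671 ≡ 2643;  194^732 ≡ 1755;  194^1342 ≡ 3498;  194^2013 ≡ 370;  194^2684 ≡ 3497;  194^4026 ≡ 8052;  194^8052 ≡ 1.
Smallest exponent giving 1 is 8052.

8052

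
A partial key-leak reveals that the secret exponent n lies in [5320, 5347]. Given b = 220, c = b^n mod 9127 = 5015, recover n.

Compute 220^5320 mod 9127 = 6976, then multiply by 220 repeatedly:
  220^5320=6976  220^5321=1384  220^5322=3289  220^5323=2547  220^5324=3593
  220^5325=5538  220^5326=4469  220^5327=6591  220^5328=7954  220^5329=6623
  220^5330=5867  220^5331=3833  220^5332=3576  220^5333=1798  220^5334=3099
  220^5335=6382  220^5336=7609  220^5337=3739  220^5338=1150  220^5339=6571
  220^5340=3554  220^5341=6085  220^5342=6158  220^5343=3964  220^5344=5015
Found 5015 at exponent 5344.

5344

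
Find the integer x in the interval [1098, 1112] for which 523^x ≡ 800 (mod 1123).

1099

Compute 523^1098 mod 1123 = 373, then multiply by 523 repeatedly:
  523^1098=373  523^1099=800
Found 800 at exponent 1099.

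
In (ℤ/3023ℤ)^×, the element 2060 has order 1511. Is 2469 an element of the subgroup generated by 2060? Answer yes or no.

2469 ∈ ⟨2060⟩ iff 2469^1511 ≡ 1 (mod 3023), since |⟨2060⟩| = 1511.
2469^1511 mod 3023 = 1.
Since 1 = 1, 2469 lies in the subgroup.

yes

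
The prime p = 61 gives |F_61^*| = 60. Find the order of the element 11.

4

The order of 11 must divide p − 1 = 60 = 2^2 · 3 · 5.
Divisors: 1, 2, 3, 4, 5, 6, 10, 12, 15, 20, 30, 60.
Check each in increasing order: 11^1 ≡ 11;  11^2 ≡ 60;  11^3 ≡ 50;  11^4 ≡ 1.
Smallest exponent giving 1 is 4.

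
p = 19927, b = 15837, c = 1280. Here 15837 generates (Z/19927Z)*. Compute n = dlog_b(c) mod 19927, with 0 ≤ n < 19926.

19727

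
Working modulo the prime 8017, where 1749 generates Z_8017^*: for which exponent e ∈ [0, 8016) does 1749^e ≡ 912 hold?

6563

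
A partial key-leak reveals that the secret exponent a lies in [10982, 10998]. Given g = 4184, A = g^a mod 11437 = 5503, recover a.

10990

Compute 4184^10982 mod 11437 = 2367, then multiply by 4184 repeatedly:
  4184^10982=2367  4184^10983=10523  4184^10984=7219  4184^10985=10616  4184^10986=7473
  4184^10987=9711  4184^10988=6600  4184^10989=5482  4184^10990=5503
Found 5503 at exponent 10990.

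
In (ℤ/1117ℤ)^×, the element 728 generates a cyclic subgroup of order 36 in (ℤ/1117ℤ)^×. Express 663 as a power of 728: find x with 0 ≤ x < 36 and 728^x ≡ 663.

23

Successive powers of 728 modulo 1117:
  728^0=1  728^1=728  728^2=526  728^3=914  728^4=777  728^5=454
  728^6=997  728^7=883  728^8=549  728^9=903  728^10=588  728^11=253
  728^12=996  728^13=155  728^14=23  728^15=1106  728^16=928  728^17=916
  728^18=1116  728^19=389  728^20=591  728^21=203  728^22=340  728^23=663
So 728^23 ≡ 663 (mod 1117), giving x = 23.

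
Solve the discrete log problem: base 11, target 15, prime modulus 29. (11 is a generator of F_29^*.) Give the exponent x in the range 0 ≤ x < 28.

Successive powers of 11 modulo 29:
  11^0=1  11^1=11  11^2=5  11^3=26  11^4=25  11^5=14
  11^6=9  11^7=12  11^8=16  11^9=2  11^10=22  11^11=10
  11^12=23  11^13=21  11^14=28  11^15=18  11^16=24  11^17=3
  11^18=4  11^19=15
So 11^19 ≡ 15 (mod 29), giving x = 19.

19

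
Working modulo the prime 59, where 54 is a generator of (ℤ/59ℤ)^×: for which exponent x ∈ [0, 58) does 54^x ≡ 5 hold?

30

Baby-step giant-step with m = ceil(sqrt(58)) = 8.
Baby table (54^j mod 59 for j=0..7):
  0:1  1:54  2:25  3:52  4:35  5:2  6:49  7:50
Giant step factor: 54^(-8) ≡ 21 (mod 59).
Scan 5·21^i mod 59 for i = 0, 1, …:
  i=0: 5   i=1: 46   i=2: 22   i=3: 49
Match at i=3, j=6: x = 3·8 + 6 = 30.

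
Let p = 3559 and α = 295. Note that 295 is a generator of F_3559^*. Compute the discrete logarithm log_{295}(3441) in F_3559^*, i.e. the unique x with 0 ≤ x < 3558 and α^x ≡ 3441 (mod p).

2992

Baby-step giant-step with m = ceil(sqrt(3558)) = 60.
Baby table (295^j mod 3559 for j=0..59):
  0:1  1:295  2:1609  3:1308  4:1488  5:1203  6:2544  7:3090
  8:446  9:3446  10:2255  11:3251  12:1674  13:2688  14:2862  15:807
  16:3171  17:2987  18:2092  19:1433  20:2773  21:3024  22:2330  23:463
  24:1343  25:1136  26:574  27:2057  28:1785  29:3402  30:3511  31:76
  32:1066  33:1278  34:3315  35:2759  36:2453  37:1158  38:3505  39:1865
  40:2089  41:548  42:1505  43:2659  44:1425  45:413  46:829  47:2543
  48:2795  49:2396  50:2138  51:767  52:2048  53:2689  54:3157  55:2416
  56:920  57:916  58:3295  59:418
Giant step factor: 295^(-60) ≡ 2436 (mod 3559).
Scan 3441·2436^i mod 3559 for i = 0, 1, …:
  i=0: 3441   i=1: 831   i=2: 2804   i=3: 823
  i=4: 1111   i=5: 1556   i=6: 81   i=7: 1571
  i=8: 1031   i=9: 2421     …   i=48: 2917
  i=49: 2048
Match at i=49, j=52: x = 49·60 + 52 = 2992.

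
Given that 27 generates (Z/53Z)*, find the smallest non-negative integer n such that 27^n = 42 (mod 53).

Baby-step giant-step with m = ceil(sqrt(52)) = 8.
Baby table (27^j mod 53 for j=0..7):
  0:1  1:27  2:40  3:20  4:10  5:5  6:29  7:41
Giant step factor: 27^(-8) ≡ 44 (mod 53).
Scan 42·44^i mod 53 for i = 0, 1, …:
  i=0: 42   i=1: 46   i=2: 10
Match at i=2, j=4: n = 2·8 + 4 = 20.

20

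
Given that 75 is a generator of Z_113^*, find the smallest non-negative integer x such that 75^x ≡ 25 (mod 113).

58

Baby-step giant-step with m = ceil(sqrt(112)) = 11.
Baby table (75^j mod 113 for j=0..10):
  0:1  1:75  2:88  3:46  4:60  5:93  6:82  7:48
  8:97  9:43  10:61
Giant step factor: 75^(-11) ≡ 37 (mod 113).
Scan 25·37^i mod 113 for i = 0, 1, …:
  i=0: 25   i=1: 21   i=2: 99   i=3: 47
  i=4: 44   i=5: 46
Match at i=5, j=3: x = 5·11 + 3 = 58.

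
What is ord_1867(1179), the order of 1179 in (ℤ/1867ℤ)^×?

The order of 1179 must divide p − 1 = 1866 = 2 · 3 · 311.
Divisors: 1, 2, 3, 6, 311, 622, 933, 1866.
Check each in increasing order: 1179^1 ≡ 1179;  1179^2 ≡ 993;  1179^3 ≡ 138;  1179^6 ≡ 374;  1179^311 ≡ 1866;  1179^622 ≡ 1.
Smallest exponent giving 1 is 622.

622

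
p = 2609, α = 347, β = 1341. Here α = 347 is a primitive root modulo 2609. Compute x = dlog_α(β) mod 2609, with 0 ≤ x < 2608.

276

Baby-step giant-step with m = ceil(sqrt(2608)) = 52.
Baby table (347^j mod 2609 for j=0..51):
  0:1  1:347  2:395  3:1397  4:2094  5:1316  6:77  7:629
  8:1716  9:600  10:2089  11:2190  12:711  13:1471  14:1682  15:1847
  16:1704  17:1654  18:2567  19:1080  20:1673  21:1333  22:758  23:2126
  24:1984  25:2281  26:980  27:890  28:968  29:1944  30:1446  31:834
  32:2408  33:696  34:1484  35:975  36:1764  37:1602  38:177  39:1412
  40:2081  41:2023  42:160  43:731  44:584  45:1755  46:1088  47:1840
  48:1884  49:1498  50:615  51:2076
Giant step factor: 347^(-52) ≡ 2455 (mod 2609).
Scan 1341·2455^i mod 2609 for i = 0, 1, …:
  i=0: 1341   i=1: 2206   i=2: 2055   i=3: 1828
  i=4: 260   i=5: 1704
Match at i=5, j=16: x = 5·52 + 16 = 276.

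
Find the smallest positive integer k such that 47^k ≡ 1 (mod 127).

21

The order of 47 must divide p − 1 = 126 = 2 · 3^2 · 7.
Divisors: 1, 2, 3, 6, 7, 9, 14, 18, 21, 42, 63, 126.
Check each in increasing order: 47^1 ≡ 47;  47^2 ≡ 50;  47^3 ≡ 64;  47^6 ≡ 32;  47^7 ≡ 107;  47^9 ≡ 16;  47^14 ≡ 19;  47^18 ≡ 2;  47^21 ≡ 1.
Smallest exponent giving 1 is 21.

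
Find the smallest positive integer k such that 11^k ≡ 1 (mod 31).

30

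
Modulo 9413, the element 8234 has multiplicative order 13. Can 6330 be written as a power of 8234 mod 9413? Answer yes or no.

6330 ∈ ⟨8234⟩ iff 6330^13 ≡ 1 (mod 9413), since |⟨8234⟩| = 13.
6330^13 mod 9413 = 1.
Since 1 = 1, 6330 lies in the subgroup.

yes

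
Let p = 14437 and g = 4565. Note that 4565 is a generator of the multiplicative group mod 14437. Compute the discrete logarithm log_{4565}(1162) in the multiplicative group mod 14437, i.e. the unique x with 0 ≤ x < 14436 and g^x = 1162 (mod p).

Baby-step giant-step with m = ceil(sqrt(14436)) = 121.
Baby table (4565^j mod 14437 for j=0..120):
  0:1  1:4565  2:6634  3:9821  4:5980  5:12770  6:12881  7:14301
  8:14388  9:7307  10:6985  11:9629  12:10157  13:9498  14:4059  15:6664
  16:2401  17:2882  18:4223  19:4600  20:7602  21:11019  22:3227  23:5515
  24:12284  25:3152  26:9628  27:5592  28:2864  29:8675  30:684  31:4068
  32:4438  33:4359  34:4649  35:295  36:4034  37:8035  38:9795  39:2786
  40:13530  41:2964  42:3191  43:14419  44:4452  45:10521  46:10903  47:7856
  48:1132  49:13571  50:2448  51:882  52:12844  53:4203  54:14359  55:4855
  56:2280  57:13560  58:9981  59:93  60:5872  61:10608  62:3822  63:7534
  64:3776  65:14099  66:1789  67:9880  68:1012  69:14377  70:403  71:6196
  72:2657  73:2125  74:13398  75:6738  76:8160  77:2940  78:9127  79:14010
  80:14177  81:11371  82:7600  83:1889  84:4396  85:310  86:324  87:6486
  88:12740  89:5864  90:2962  91:8498  92:1151  93:13684  94:12998  95:14237
  96:10968  97:1404  98:13669  99:2271  100:1349  101:8023  102:12763  103:9800
  104:11174  105:3389  106:8758  107:4217  108:6084  109:11109  110:9841  111:10658
  112:1080  113:7183  114:3968  115:9922  116:5061  117:4265  118:8649  119:11927
  120:4828
Giant step factor: 4565^(-121) ≡ 859 (mod 14437).
Scan 1162·859^i mod 14437 for i = 0, 1, …:
  i=0: 1162   i=1: 2005   i=2: 4292   i=3: 5393
  i=4: 12747   i=5: 6427   i=6: 5859   i=7: 8805
  i=8: 12944   i=9: 2406     …   i=99: 5984
  i=100: 684
Match at i=100, j=30: x = 100·121 + 30 = 12130.

12130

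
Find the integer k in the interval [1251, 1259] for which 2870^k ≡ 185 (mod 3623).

1259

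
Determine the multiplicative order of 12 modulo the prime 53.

52

The order of 12 must divide p − 1 = 52 = 2^2 · 13.
Divisors: 1, 2, 4, 13, 26, 52.
Check each in increasing order: 12^1 ≡ 12;  12^2 ≡ 38;  12^4 ≡ 13;  12^13 ≡ 23;  12^26 ≡ 52;  12^52 ≡ 1.
Smallest exponent giving 1 is 52.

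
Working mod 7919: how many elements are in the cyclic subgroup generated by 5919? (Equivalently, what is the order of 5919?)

7918

The order of 5919 must divide p − 1 = 7918 = 2 · 37 · 107.
Divisors: 1, 2, 37, 74, 107, 214, 3959, 7918.
Check each in increasing order: 5919^1 ≡ 5919;  5919^2 ≡ 905;  5919^37 ≡ 3385;  5919^74 ≡ 7351;  5919^107 ≡ 1818;  5919^214 ≡ 2901;  5919^3959 ≡ 7918;  5919^7918 ≡ 1.
Smallest exponent giving 1 is 7918.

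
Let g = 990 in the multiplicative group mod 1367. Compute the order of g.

The order of 990 must divide p − 1 = 1366 = 2 · 683.
Divisors: 1, 2, 683, 1366.
Check each in increasing order: 990^1 ≡ 990;  990^2 ≡ 1328;  990^683 ≡ 1.
Smallest exponent giving 1 is 683.

683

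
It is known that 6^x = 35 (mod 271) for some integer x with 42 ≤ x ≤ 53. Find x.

42

Compute 6^42 mod 271 = 35, then multiply by 6 repeatedly:
  6^42=35
Found 35 at exponent 42.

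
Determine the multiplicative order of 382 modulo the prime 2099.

2098

The order of 382 must divide p − 1 = 2098 = 2 · 1049.
Divisors: 1, 2, 1049, 2098.
Check each in increasing order: 382^1 ≡ 382;  382^2 ≡ 1093;  382^1049 ≡ 2098;  382^2098 ≡ 1.
Smallest exponent giving 1 is 2098.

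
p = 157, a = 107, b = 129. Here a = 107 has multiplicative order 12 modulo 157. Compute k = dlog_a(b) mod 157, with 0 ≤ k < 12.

3

Successive powers of 107 modulo 157:
  107^0=1  107^1=107  107^2=145  107^3=129
So 107^3 ≡ 129 (mod 157), giving k = 3.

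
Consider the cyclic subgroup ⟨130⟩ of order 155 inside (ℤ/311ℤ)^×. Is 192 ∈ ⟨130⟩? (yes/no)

192 ∈ ⟨130⟩ iff 192^155 ≡ 1 (mod 311), since |⟨130⟩| = 155.
192^155 mod 311 = 1.
Since 1 = 1, 192 lies in the subgroup.

yes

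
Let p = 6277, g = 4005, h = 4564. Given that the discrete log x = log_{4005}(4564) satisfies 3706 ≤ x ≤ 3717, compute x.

Compute 4005^3706 mod 6277 = 613, then multiply by 4005 repeatedly:
  4005^3706=613  4005^3707=758  4005^3708=3999  4005^3709=3368  4005^3710=5844
  4005^3711=4564
Found 4564 at exponent 3711.

3711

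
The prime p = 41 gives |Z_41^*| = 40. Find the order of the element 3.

8

The order of 3 must divide p − 1 = 40 = 2^3 · 5.
Divisors: 1, 2, 4, 5, 8, 10, 20, 40.
Check each in increasing order: 3^1 ≡ 3;  3^2 ≡ 9;  3^4 ≡ 40;  3^5 ≡ 38;  3^8 ≡ 1.
Smallest exponent giving 1 is 8.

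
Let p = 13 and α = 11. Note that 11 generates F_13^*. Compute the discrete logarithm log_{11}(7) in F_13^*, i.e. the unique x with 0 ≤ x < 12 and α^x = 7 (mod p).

5

Successive powers of 11 modulo 13:
  11^0=1  11^1=11  11^2=4  11^3=5  11^4=3  11^5=7
So 11^5 ≡ 7 (mod 13), giving x = 5.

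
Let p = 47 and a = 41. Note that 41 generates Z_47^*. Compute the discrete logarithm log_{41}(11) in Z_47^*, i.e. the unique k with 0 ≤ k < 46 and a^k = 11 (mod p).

25

Successive powers of 41 modulo 47:
  41^0=1  41^1=41  41^2=36  41^3=19  41^4=27  41^5=26
  41^6=32  41^7=43  41^8=24  41^9=44  41^10=18  41^11=33
  41^12=37  41^13=13  41^14=16  41^15=45  41^16=12  41^17=22
  41^18=9  41^19=40  41^20=42  41^21=30  41^22=8  41^23=46
  41^24=6  41^25=11
So 41^25 ≡ 11 (mod 47), giving k = 25.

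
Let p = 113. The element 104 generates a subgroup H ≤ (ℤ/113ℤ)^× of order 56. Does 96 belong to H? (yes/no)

no

96 ∈ ⟨104⟩ iff 96^56 ≡ 1 (mod 113), since |⟨104⟩| = 56.
96^56 mod 113 = 112.
Since 112 ≠ 1, 96 does not lie in the subgroup.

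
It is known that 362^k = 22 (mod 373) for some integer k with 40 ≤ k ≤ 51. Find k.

42

Compute 362^40 mod 373 = 68, then multiply by 362 repeatedly:
  362^40=68  362^41=371  362^42=22
Found 22 at exponent 42.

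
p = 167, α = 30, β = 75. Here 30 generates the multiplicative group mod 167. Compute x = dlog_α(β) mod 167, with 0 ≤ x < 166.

104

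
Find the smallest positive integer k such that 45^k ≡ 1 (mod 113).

112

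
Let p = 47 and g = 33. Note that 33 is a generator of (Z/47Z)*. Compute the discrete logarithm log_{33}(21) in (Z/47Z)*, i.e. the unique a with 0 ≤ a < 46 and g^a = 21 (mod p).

36

Baby-step giant-step with m = ceil(sqrt(46)) = 7.
Baby table (33^j mod 47 for j=0..6):
  0:1  1:33  2:8  3:29  4:17  5:44  6:42
Giant step factor: 33^(-7) ≡ 45 (mod 47).
Scan 21·45^i mod 47 for i = 0, 1, …:
  i=0: 21   i=1: 5   i=2: 37   i=3: 20
  i=4: 7   i=5: 33
Match at i=5, j=1: a = 5·7 + 1 = 36.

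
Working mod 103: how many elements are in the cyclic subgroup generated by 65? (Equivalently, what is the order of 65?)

The order of 65 must divide p − 1 = 102 = 2 · 3 · 17.
Divisors: 1, 2, 3, 6, 17, 34, 51, 102.
Check each in increasing order: 65^1 ≡ 65;  65^2 ≡ 2;  65^3 ≡ 27;  65^6 ≡ 8;  65^17 ≡ 57;  65^34 ≡ 56;  65^51 ≡ 102;  65^102 ≡ 1.
Smallest exponent giving 1 is 102.

102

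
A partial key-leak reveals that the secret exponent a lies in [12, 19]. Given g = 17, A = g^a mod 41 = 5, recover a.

Compute 17^12 mod 41 = 23, then multiply by 17 repeatedly:
  17^12=23  17^13=22  17^14=5
Found 5 at exponent 14.

14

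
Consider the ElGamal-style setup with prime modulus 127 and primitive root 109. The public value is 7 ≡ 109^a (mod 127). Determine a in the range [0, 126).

125

Baby-step giant-step with m = ceil(sqrt(126)) = 12.
Baby table (109^j mod 127 for j=0..11):
  0:1  1:109  2:70  3:10  4:74  5:65  6:100  7:105
  8:15  9:111  10:34  11:23
Giant step factor: 109^(-12) ≡ 50 (mod 127).
Scan 7·50^i mod 127 for i = 0, 1, …:
  i=0: 7   i=1: 96   i=2: 101   i=3: 97
  i=4: 24   i=5: 57   i=6: 56   i=7: 6
  i=8: 46   i=9: 14   i=10: 65
Match at i=10, j=5: a = 10·12 + 5 = 125.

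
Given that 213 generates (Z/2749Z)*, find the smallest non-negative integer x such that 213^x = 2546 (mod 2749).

703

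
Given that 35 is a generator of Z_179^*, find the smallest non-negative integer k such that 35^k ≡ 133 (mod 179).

177

Baby-step giant-step with m = ceil(sqrt(178)) = 14.
Baby table (35^j mod 179 for j=0..13):
  0:1  1:35  2:151  3:94  4:68  5:53  6:65  7:127
  8:149  9:24  10:124  11:44  12:108  13:21
Giant step factor: 35^(-14) ≡ 66 (mod 179).
Scan 133·66^i mod 179 for i = 0, 1, …:
  i=0: 133   i=1: 7   i=2: 104   i=3: 62
  i=4: 154   i=5: 140   i=6: 111   i=7: 166
  i=8: 37   i=9: 115   i=10: 72   i=11: 98
  i=12: 24
Match at i=12, j=9: k = 12·14 + 9 = 177.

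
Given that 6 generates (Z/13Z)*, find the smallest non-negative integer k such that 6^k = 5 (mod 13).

9

Successive powers of 6 modulo 13:
  6^0=1  6^1=6  6^2=10  6^3=8  6^4=9  6^5=2
  6^6=12  6^7=7  6^8=3  6^9=5
So 6^9 ≡ 5 (mod 13), giving k = 9.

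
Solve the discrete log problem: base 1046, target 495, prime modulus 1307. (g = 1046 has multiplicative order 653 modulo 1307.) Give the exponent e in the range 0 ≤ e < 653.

Baby-step giant-step with m = ceil(sqrt(653)) = 26.
Baby table (1046^j mod 1307 for j=0..25):
  0:1  1:1046  2:157  3:847  4:1123  5:972  6:1173  7:992
  8:1181  9:211  10:1130  11:452  12:965  13:386  14:1200  15:480
  16:192  17:861  18:83  19:556  20:1268  21:1030  22:412  23:949
  24:641  25:1302
Giant step factor: 1046^(-26) ≡ 653 (mod 1307).
Scan 495·653^i mod 1307 for i = 0, 1, …:
  i=0: 495   i=1: 406   i=2: 1104   i=3: 755
  i=4: 276   i=5: 1169   i=6: 69   i=7: 619
  i=8: 344   i=9: 1135     …   i=21: 716
  i=22: 949
Match at i=22, j=23: e = 22·26 + 23 = 595.

595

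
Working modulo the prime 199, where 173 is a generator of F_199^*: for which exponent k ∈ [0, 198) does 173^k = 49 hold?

58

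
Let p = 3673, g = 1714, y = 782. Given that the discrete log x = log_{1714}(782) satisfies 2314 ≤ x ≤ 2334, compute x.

2316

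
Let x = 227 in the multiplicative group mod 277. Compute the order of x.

The order of 227 must divide p − 1 = 276 = 2^2 · 3 · 23.
Divisors: 1, 2, 3, 4, 6, 12, 23, 46, 69, 92, 138, 276.
Check each in increasing order: 227^1 ≡ 227;  227^2 ≡ 7;  227^3 ≡ 204;  227^4 ≡ 49;  227^6 ≡ 66;  227^12 ≡ 201;  227^23 ≡ 95;  227^46 ≡ 161;  227^69 ≡ 60;  227^92 ≡ 160;  227^138 ≡ 276;  227^276 ≡ 1.
Smallest exponent giving 1 is 276.

276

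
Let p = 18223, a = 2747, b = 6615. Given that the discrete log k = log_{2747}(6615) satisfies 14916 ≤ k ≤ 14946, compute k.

Compute 2747^14916 mod 18223 = 11254, then multiply by 2747 repeatedly:
  2747^14916=11254  2747^14917=8530  2747^14918=15355  2747^14919=12163  2747^14920=9002
  2747^14921=18106  2747^14922=6615
Found 6615 at exponent 14922.

14922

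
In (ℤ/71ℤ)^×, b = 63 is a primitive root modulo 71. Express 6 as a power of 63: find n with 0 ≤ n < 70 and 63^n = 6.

Baby-step giant-step with m = ceil(sqrt(70)) = 9.
Baby table (63^j mod 71 for j=0..8):
  0:1  1:63  2:64  3:56  4:49  5:34  6:12  7:46
  8:58
Giant step factor: 63^(-9) ≡ 28 (mod 71).
Scan 6·28^i mod 71 for i = 0, 1, …:
  i=0: 6   i=1: 26   i=2: 18   i=3: 7
  i=4: 54   i=5: 21   i=6: 20   i=7: 63
Match at i=7, j=1: n = 7·9 + 1 = 64.

64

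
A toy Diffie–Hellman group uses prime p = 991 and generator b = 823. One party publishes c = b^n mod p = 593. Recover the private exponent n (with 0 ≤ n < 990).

Baby-step giant-step with m = ceil(sqrt(990)) = 32.
Baby table (823^j mod 991 for j=0..31):
  0:1  1:823  2:476  3:303  4:628  5:533  6:637  7:12
  8:957  9:757  10:663  11:599  12:450  13:707  14:144  15:583
  16:165  17:28  18:251  19:445  20:556  21:737  22:59  23:989
  24:336  25:39  26:385  27:726  28:916  29:708  30:967  31:68
Giant step factor: 823^(-32) ≡ 36 (mod 991).
Scan 593·36^i mod 991 for i = 0, 1, …:
  i=0: 593   i=1: 537   i=2: 503   i=3: 270
  i=4: 801   i=5: 97   i=6: 519   i=7: 846
  i=8: 726
Match at i=8, j=27: n = 8·32 + 27 = 283.

283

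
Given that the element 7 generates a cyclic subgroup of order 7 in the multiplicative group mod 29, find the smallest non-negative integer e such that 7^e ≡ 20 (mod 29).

2

Successive powers of 7 modulo 29:
  7^0=1  7^1=7  7^2=20
So 7^2 ≡ 20 (mod 29), giving e = 2.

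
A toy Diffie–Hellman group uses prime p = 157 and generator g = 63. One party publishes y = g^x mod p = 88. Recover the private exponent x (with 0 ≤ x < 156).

17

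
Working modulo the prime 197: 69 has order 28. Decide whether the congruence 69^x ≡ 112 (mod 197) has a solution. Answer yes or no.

no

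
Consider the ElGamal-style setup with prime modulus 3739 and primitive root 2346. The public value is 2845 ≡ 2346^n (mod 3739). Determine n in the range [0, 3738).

Baby-step giant-step with m = ceil(sqrt(3738)) = 62.
Baby table (2346^j mod 3739 for j=0..61):
  0:1  1:2346  2:3647  3:1030  4:986  5:2454  6:2763  7:2311
  8:56  9:511  10:2326  11:1595  12:2870  13:2820  14:1429  15:2290
  16:3136  17:2443  18:3130  19:3323  20:3682  21:882  22:1505  23:1114
  24:3622  25:2204  26:3286  27:2877  28:547  29:785  30:2022  31:2560
  32:926  33:37  34:805  35:335  36:720  37:2831  38:1062  39:1278
  40:3249  41:2072  42:212  43:65  44:2930  45:1498  46:3387  47:527
  48:2472  49:123  50:655  51:3640  52:3303  53:1630  54:2722  55:3339
  56:89  57:3149  58:3029  59:1934  60:1757  61:1544
Giant step factor: 2346^(-62) ≡ 69 (mod 3739).
Scan 2845·69^i mod 3739 for i = 0, 1, …:
  i=0: 2845   i=1: 1877   i=2: 2387   i=3: 187
  i=4: 1686   i=5: 425   i=6: 3152   i=7: 626
  i=8: 2065   i=9: 403     …   i=46: 2962
  i=47: 2472
Match at i=47, j=48: n = 47·62 + 48 = 2962.

2962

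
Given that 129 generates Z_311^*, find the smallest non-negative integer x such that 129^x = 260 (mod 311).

50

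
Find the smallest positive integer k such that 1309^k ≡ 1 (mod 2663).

121

The order of 1309 must divide p − 1 = 2662 = 2 · 11^3.
Divisors: 1, 2, 11, 22, 121, 242, 1331, 2662.
Check each in increasing order: 1309^1 ≡ 1309;  1309^2 ≡ 1172;  1309^11 ≡ 56;  1309^22 ≡ 473;  1309^121 ≡ 1.
Smallest exponent giving 1 is 121.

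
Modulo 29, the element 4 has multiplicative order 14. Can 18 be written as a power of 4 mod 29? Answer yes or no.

⟨4⟩ has order 14; its elements mod 29 are {1, 4, 5, 6, 7, 9, 13, 16, 20, 22, 23, 24, 25, 28}.
18 is not in this set.

no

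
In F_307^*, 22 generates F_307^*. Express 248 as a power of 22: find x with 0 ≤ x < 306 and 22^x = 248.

Baby-step giant-step with m = ceil(sqrt(306)) = 18.
Baby table (22^j mod 307 for j=0..17):
  0:1  1:22  2:177  3:210  4:15  5:23  6:199  7:80
  8:225  9:38  10:222  11:279  12:305  13:263  14:260  15:194
  16:277  17:261
Giant step factor: 22^(-18) ≡ 280 (mod 307).
Scan 248·280^i mod 307 for i = 0, 1, …:
  i=0: 248   i=1: 58   i=2: 276   i=3: 223
  i=4: 119   i=5: 164   i=6: 177
Match at i=6, j=2: x = 6·18 + 2 = 110.

110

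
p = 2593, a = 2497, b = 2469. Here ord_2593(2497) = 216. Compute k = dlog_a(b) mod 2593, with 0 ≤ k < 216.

212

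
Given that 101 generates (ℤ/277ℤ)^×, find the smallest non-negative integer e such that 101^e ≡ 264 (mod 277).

Baby-step giant-step with m = ceil(sqrt(276)) = 17.
Baby table (101^j mod 277 for j=0..16):
  0:1  1:101  2:229  3:138  4:88  5:24  6:208  7:233
  8:265  9:173  10:22  11:6  12:52  13:266  14:274  15:251
  16:144
Giant step factor: 101^(-17) ≡ 93 (mod 277).
Scan 264·93^i mod 277 for i = 0, 1, …:
  i=0: 264   i=1: 176   i=2: 25   i=3: 109
  i=4: 165   i=5: 110   i=6: 258   i=7: 172
  i=8: 207   i=9: 138
Match at i=9, j=3: e = 9·17 + 3 = 156.

156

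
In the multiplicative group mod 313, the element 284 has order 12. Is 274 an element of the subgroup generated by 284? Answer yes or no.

no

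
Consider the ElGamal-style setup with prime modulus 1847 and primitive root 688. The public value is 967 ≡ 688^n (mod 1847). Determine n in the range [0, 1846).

Baby-step giant-step with m = ceil(sqrt(1846)) = 43.
Baby table (688^j mod 1847 for j=0..42):
  0:1  1:688  2:512  3:1326  4:1717  5:1063  6:1779  7:1238
  8:277  9:335  10:1452  11:1596  12:930  13:778  14:1481  15:1231
  16:1002  17:445  18:1405  19:659  20:877  21:1254  22:203  23:1139
  24:504  25:1363  26:1315  27:1537  28:972  29:122  30:821  31:1513
  32:1083  33:763  34:396  35:939  36:1429  37:548  38:236  39:1679
  40:777  41:793  42:719
Giant step factor: 688^(-43) ≡ 952 (mod 1847).
Scan 967·952^i mod 1847 for i = 0, 1, …:
  i=0: 967   i=1: 778
Match at i=1, j=13: n = 1·43 + 13 = 56.

56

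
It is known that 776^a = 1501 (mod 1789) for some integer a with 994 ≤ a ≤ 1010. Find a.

Compute 776^994 mod 1789 = 606, then multiply by 776 repeatedly:
  776^994=606  776^995=1538  776^996=225  776^997=1067  776^998=1474
  776^999=653  776^1000=441  776^1001=517  776^1002=456  776^1003=1423
  776^1004=435  776^1005=1228  776^1006=1180  776^1007=1501
Found 1501 at exponent 1007.

1007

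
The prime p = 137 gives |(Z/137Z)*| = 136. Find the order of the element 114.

136

The order of 114 must divide p − 1 = 136 = 2^3 · 17.
Divisors: 1, 2, 4, 8, 17, 34, 68, 136.
Check each in increasing order: 114^1 ≡ 114;  114^2 ≡ 118;  114^4 ≡ 87;  114^8 ≡ 34;  114^17 ≡ 127;  114^34 ≡ 100;  114^68 ≡ 136;  114^136 ≡ 1.
Smallest exponent giving 1 is 136.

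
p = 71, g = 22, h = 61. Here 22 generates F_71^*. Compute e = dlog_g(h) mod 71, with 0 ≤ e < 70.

Successive powers of 22 modulo 71:
  22^0=1  22^1=22  22^2=58  22^3=69  22^4=27  22^5=26
  22^6=4  22^7=17  22^8=19  22^9=63  22^10=37  22^11=33
  22^12=16  22^13=68  22^14=5  22^15=39  22^16=6  22^17=61
So 22^17 ≡ 61 (mod 71), giving e = 17.

17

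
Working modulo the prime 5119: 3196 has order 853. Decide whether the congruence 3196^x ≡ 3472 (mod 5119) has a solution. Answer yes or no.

yes

3472 ∈ ⟨3196⟩ iff 3472^853 ≡ 1 (mod 5119), since |⟨3196⟩| = 853.
3472^853 mod 5119 = 1.
Since 1 = 1, 3472 lies in the subgroup.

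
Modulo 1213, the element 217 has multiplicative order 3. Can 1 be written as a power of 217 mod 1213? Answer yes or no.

yes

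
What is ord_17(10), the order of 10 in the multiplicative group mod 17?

16

The order of 10 must divide p − 1 = 16 = 2^4.
Divisors: 1, 2, 4, 8, 16.
Check each in increasing order: 10^1 ≡ 10;  10^2 ≡ 15;  10^4 ≡ 4;  10^8 ≡ 16;  10^16 ≡ 1.
Smallest exponent giving 1 is 16.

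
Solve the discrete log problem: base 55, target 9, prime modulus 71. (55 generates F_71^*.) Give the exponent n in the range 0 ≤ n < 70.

Baby-step giant-step with m = ceil(sqrt(70)) = 9.
Baby table (55^j mod 71 for j=0..8):
  0:1  1:55  2:43  3:22  4:3  5:23  6:58  7:66
  8:9
Giant step factor: 55^(-9) ≡ 35 (mod 71).
Scan 9·35^i mod 71 for i = 0, 1, …:
  i=0: 9
Match at i=0, j=8: n = 0·9 + 8 = 8.

8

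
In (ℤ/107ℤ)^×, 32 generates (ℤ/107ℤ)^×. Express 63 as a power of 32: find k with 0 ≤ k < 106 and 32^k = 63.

Baby-step giant-step with m = ceil(sqrt(106)) = 11.
Baby table (32^j mod 107 for j=0..10):
  0:1  1:32  2:61  3:26  4:83  5:88  6:34  7:18
  8:41  9:28  10:40
Giant step factor: 32^(-11) ≡ 80 (mod 107).
Scan 63·80^i mod 107 for i = 0, 1, …:
  i=0: 63   i=1: 11   i=2: 24   i=3: 101
  i=4: 55   i=5: 13   i=6: 77   i=7: 61
Match at i=7, j=2: k = 7·11 + 2 = 79.

79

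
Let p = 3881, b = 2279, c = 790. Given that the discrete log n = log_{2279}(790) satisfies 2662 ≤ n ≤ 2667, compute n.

2662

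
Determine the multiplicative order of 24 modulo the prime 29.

The order of 24 must divide p − 1 = 28 = 2^2 · 7.
Divisors: 1, 2, 4, 7, 14, 28.
Check each in increasing order: 24^1 ≡ 24;  24^2 ≡ 25;  24^4 ≡ 16;  24^7 ≡ 1.
Smallest exponent giving 1 is 7.

7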